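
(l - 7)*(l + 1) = l^2 - 6*l - 7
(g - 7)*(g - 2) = g^2 - 9*g + 14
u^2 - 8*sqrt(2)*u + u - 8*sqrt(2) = (u + 1)*(u - 8*sqrt(2))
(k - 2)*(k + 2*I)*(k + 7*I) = k^3 - 2*k^2 + 9*I*k^2 - 14*k - 18*I*k + 28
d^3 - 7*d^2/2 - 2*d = d*(d - 4)*(d + 1/2)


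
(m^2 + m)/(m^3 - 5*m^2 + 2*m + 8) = m/(m^2 - 6*m + 8)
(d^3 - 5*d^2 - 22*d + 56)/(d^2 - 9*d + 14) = d + 4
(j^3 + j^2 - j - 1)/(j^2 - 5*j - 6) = (j^2 - 1)/(j - 6)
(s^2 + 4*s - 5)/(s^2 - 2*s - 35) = (s - 1)/(s - 7)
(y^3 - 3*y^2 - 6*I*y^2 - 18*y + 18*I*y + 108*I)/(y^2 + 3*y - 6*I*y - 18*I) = y - 6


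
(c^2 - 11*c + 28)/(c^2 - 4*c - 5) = (-c^2 + 11*c - 28)/(-c^2 + 4*c + 5)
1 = 1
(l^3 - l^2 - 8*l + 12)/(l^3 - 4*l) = (l^2 + l - 6)/(l*(l + 2))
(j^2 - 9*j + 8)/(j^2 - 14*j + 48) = (j - 1)/(j - 6)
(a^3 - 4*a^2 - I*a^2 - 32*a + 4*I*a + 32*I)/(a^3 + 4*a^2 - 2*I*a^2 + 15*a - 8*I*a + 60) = (a^2 - a*(8 + I) + 8*I)/(a^2 - 2*I*a + 15)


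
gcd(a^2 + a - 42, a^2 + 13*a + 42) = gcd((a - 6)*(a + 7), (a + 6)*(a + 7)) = a + 7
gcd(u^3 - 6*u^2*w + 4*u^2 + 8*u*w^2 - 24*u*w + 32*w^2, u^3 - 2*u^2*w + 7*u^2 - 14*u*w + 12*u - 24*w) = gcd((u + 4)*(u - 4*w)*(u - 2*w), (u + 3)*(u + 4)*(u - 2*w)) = u^2 - 2*u*w + 4*u - 8*w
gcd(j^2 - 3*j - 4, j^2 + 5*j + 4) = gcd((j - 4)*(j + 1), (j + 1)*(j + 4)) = j + 1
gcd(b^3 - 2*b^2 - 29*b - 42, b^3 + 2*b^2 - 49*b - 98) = b^2 - 5*b - 14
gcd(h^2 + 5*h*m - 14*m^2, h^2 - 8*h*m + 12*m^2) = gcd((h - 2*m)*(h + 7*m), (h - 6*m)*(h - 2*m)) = h - 2*m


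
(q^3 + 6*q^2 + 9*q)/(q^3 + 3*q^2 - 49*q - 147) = q*(q + 3)/(q^2 - 49)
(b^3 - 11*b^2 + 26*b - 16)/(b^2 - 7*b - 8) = (b^2 - 3*b + 2)/(b + 1)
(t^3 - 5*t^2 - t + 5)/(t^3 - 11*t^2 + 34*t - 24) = (t^2 - 4*t - 5)/(t^2 - 10*t + 24)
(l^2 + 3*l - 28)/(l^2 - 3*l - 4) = (l + 7)/(l + 1)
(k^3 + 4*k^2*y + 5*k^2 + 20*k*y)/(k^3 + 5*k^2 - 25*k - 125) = k*(k + 4*y)/(k^2 - 25)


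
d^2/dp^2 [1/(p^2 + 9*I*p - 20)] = 2*(-p^2 - 9*I*p + (2*p + 9*I)^2 + 20)/(p^2 + 9*I*p - 20)^3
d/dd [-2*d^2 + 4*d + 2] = 4 - 4*d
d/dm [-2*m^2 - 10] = -4*m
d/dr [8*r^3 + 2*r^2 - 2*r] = 24*r^2 + 4*r - 2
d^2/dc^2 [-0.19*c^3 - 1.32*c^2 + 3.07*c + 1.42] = -1.14*c - 2.64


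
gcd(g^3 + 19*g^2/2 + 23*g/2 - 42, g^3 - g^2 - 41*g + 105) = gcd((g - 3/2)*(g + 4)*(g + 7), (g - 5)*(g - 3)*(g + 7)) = g + 7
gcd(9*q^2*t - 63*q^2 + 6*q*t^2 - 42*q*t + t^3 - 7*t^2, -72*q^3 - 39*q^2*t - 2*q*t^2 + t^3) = 9*q^2 + 6*q*t + t^2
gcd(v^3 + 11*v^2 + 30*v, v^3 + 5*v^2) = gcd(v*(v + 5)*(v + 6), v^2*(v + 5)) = v^2 + 5*v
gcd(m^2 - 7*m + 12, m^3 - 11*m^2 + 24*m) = m - 3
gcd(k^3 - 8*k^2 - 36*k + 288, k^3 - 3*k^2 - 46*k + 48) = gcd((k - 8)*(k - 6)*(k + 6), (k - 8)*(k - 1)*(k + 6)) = k^2 - 2*k - 48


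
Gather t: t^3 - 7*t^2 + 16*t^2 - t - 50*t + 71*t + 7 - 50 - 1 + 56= t^3 + 9*t^2 + 20*t + 12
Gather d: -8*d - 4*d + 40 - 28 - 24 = -12*d - 12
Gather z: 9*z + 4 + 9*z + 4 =18*z + 8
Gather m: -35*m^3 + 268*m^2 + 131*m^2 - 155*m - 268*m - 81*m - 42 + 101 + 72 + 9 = -35*m^3 + 399*m^2 - 504*m + 140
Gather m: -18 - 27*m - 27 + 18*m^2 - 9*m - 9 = 18*m^2 - 36*m - 54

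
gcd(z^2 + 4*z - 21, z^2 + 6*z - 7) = z + 7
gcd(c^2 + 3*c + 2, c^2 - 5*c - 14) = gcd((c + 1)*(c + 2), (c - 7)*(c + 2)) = c + 2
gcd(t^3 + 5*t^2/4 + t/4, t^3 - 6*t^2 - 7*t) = t^2 + t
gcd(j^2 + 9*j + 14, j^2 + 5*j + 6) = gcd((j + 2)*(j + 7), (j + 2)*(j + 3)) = j + 2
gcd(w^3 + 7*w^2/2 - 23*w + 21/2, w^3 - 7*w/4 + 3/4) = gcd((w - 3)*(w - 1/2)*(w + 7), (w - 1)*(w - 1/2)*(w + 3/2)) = w - 1/2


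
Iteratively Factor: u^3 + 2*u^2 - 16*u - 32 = (u - 4)*(u^2 + 6*u + 8) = (u - 4)*(u + 4)*(u + 2)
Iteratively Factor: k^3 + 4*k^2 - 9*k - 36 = (k - 3)*(k^2 + 7*k + 12) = (k - 3)*(k + 4)*(k + 3)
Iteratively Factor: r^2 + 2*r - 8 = (r - 2)*(r + 4)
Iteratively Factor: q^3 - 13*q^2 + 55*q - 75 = (q - 5)*(q^2 - 8*q + 15) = (q - 5)^2*(q - 3)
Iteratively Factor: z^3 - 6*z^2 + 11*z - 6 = (z - 2)*(z^2 - 4*z + 3) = (z - 3)*(z - 2)*(z - 1)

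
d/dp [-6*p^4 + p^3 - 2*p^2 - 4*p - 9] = -24*p^3 + 3*p^2 - 4*p - 4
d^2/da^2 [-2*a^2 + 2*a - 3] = -4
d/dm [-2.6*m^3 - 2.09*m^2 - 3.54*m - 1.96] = -7.8*m^2 - 4.18*m - 3.54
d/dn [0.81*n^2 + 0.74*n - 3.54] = 1.62*n + 0.74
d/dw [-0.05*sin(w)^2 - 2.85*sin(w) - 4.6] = -(0.1*sin(w) + 2.85)*cos(w)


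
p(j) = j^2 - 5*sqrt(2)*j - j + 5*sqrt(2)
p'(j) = 2*j - 5*sqrt(2) - 1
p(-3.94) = 54.39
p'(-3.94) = -15.95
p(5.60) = -6.77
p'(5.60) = 3.13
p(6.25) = -4.31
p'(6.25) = 4.43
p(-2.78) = 37.24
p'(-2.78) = -13.63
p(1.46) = -2.58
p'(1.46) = -5.15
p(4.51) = -8.99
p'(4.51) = 0.95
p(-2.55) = 34.15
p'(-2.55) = -13.17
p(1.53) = -2.94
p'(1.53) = -5.01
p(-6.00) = 91.50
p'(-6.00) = -20.07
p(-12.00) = 247.92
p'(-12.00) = -32.07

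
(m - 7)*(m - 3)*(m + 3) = m^3 - 7*m^2 - 9*m + 63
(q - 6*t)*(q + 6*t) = q^2 - 36*t^2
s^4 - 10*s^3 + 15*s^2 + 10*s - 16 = (s - 8)*(s - 2)*(s - 1)*(s + 1)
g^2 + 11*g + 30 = (g + 5)*(g + 6)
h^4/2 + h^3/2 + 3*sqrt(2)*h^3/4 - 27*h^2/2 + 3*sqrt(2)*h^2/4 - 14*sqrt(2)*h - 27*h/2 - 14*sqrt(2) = (h/2 + 1/2)*(h - 7*sqrt(2)/2)*(h + sqrt(2))*(h + 4*sqrt(2))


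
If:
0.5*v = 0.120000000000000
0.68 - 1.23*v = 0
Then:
No Solution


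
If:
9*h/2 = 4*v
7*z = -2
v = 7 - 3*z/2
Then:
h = 416/63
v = 52/7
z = -2/7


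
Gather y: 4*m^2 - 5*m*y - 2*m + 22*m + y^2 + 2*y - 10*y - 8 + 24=4*m^2 + 20*m + y^2 + y*(-5*m - 8) + 16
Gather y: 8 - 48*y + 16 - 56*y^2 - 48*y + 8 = -56*y^2 - 96*y + 32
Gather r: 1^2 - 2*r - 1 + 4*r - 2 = 2*r - 2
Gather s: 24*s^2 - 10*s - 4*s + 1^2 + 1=24*s^2 - 14*s + 2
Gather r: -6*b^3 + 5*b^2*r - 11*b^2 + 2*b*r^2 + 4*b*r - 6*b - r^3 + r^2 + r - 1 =-6*b^3 - 11*b^2 - 6*b - r^3 + r^2*(2*b + 1) + r*(5*b^2 + 4*b + 1) - 1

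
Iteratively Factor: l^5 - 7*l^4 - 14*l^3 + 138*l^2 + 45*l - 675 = (l - 5)*(l^4 - 2*l^3 - 24*l^2 + 18*l + 135) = (l - 5)*(l + 3)*(l^3 - 5*l^2 - 9*l + 45) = (l - 5)*(l - 3)*(l + 3)*(l^2 - 2*l - 15) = (l - 5)^2*(l - 3)*(l + 3)*(l + 3)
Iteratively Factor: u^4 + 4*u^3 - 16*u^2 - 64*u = (u + 4)*(u^3 - 16*u) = (u - 4)*(u + 4)*(u^2 + 4*u) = u*(u - 4)*(u + 4)*(u + 4)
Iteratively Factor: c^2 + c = (c)*(c + 1)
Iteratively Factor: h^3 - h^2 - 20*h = (h - 5)*(h^2 + 4*h) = (h - 5)*(h + 4)*(h)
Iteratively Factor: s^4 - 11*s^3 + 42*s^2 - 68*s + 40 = (s - 5)*(s^3 - 6*s^2 + 12*s - 8) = (s - 5)*(s - 2)*(s^2 - 4*s + 4) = (s - 5)*(s - 2)^2*(s - 2)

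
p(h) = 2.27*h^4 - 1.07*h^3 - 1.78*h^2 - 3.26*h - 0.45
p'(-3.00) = -266.63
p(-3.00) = 206.07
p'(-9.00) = -6850.55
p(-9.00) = 15558.21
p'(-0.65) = -4.80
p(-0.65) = 1.62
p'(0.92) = -2.18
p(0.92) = -4.16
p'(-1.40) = -29.48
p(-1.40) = 12.28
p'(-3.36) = -371.97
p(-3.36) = 320.32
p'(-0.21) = -2.74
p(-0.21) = 0.17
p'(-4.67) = -981.42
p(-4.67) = 1164.61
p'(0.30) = -4.37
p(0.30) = -1.60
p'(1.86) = 37.44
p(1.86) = 7.61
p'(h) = 9.08*h^3 - 3.21*h^2 - 3.56*h - 3.26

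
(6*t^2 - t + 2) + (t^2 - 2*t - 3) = 7*t^2 - 3*t - 1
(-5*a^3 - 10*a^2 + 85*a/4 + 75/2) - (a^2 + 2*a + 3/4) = -5*a^3 - 11*a^2 + 77*a/4 + 147/4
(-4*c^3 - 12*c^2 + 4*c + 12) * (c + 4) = -4*c^4 - 28*c^3 - 44*c^2 + 28*c + 48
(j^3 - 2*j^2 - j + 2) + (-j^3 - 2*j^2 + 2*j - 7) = -4*j^2 + j - 5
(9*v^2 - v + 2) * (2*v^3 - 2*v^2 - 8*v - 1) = 18*v^5 - 20*v^4 - 66*v^3 - 5*v^2 - 15*v - 2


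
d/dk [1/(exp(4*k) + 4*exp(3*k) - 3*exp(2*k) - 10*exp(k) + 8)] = (-4*exp(3*k) - 12*exp(2*k) + 6*exp(k) + 10)*exp(k)/(exp(4*k) + 4*exp(3*k) - 3*exp(2*k) - 10*exp(k) + 8)^2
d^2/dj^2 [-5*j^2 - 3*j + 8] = -10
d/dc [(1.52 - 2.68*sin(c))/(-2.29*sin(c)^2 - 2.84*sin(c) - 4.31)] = (-6.1372*sin(c)^2 + 6.9616*sin(c) + 15.8676)*cos(c)/(5.2441*sin(c)^4 + 13.0072*sin(c)^3 + 27.8054*sin(c)^2 + 24.4808*sin(c) + 18.5761)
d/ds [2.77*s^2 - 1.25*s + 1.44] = 5.54*s - 1.25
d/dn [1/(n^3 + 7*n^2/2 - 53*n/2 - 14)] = 2*(-6*n^2 - 14*n + 53)/(2*n^3 + 7*n^2 - 53*n - 28)^2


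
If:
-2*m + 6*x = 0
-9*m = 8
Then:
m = -8/9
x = -8/27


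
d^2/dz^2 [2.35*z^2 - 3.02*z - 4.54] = 4.70000000000000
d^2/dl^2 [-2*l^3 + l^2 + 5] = 2 - 12*l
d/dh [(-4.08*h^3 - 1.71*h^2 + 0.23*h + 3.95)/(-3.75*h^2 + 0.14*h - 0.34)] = (15.3*h^4 - 1.1424*h^3 + 4.7847*h^2 + 30.7878*h - 0.6312)/(14.0625*h^4 - 1.05*h^3 + 2.5696*h^2 - 0.0952*h + 0.1156)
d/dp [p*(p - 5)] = 2*p - 5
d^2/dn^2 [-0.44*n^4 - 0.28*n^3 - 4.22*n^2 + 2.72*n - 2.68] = -5.28*n^2 - 1.68*n - 8.44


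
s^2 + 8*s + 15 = (s + 3)*(s + 5)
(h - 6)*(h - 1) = h^2 - 7*h + 6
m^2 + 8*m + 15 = (m + 3)*(m + 5)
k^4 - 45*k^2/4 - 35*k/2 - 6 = (k - 4)*(k + 1/2)*(k + 3/2)*(k + 2)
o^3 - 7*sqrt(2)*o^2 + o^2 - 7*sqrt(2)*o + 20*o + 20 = (o + 1)*(o - 5*sqrt(2))*(o - 2*sqrt(2))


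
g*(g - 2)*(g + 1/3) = g^3 - 5*g^2/3 - 2*g/3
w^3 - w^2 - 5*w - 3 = (w - 3)*(w + 1)^2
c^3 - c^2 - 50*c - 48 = (c - 8)*(c + 1)*(c + 6)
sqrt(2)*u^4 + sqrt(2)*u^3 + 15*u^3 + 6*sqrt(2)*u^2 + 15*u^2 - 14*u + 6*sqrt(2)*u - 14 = (u - sqrt(2)/2)*(u + sqrt(2))*(u + 7*sqrt(2))*(sqrt(2)*u + sqrt(2))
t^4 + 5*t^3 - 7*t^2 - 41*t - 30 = (t - 3)*(t + 1)*(t + 2)*(t + 5)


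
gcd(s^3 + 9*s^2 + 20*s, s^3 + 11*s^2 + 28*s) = s^2 + 4*s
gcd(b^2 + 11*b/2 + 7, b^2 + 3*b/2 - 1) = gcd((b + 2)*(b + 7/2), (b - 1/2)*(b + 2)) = b + 2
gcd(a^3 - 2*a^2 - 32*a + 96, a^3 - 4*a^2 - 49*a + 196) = a - 4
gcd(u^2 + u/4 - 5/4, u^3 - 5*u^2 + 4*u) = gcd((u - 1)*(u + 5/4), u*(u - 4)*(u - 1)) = u - 1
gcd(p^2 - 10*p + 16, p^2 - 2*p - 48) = p - 8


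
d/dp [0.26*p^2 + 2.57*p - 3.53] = 0.52*p + 2.57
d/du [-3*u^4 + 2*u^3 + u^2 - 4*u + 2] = -12*u^3 + 6*u^2 + 2*u - 4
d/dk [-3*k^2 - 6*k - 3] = -6*k - 6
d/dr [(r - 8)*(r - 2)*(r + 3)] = 3*r^2 - 14*r - 14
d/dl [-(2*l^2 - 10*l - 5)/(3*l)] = -2/3 - 5/(3*l^2)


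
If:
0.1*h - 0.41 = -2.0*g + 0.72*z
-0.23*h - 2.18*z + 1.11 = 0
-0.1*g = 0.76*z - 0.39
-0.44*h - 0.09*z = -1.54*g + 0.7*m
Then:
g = 0.35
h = 0.40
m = 0.46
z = 0.47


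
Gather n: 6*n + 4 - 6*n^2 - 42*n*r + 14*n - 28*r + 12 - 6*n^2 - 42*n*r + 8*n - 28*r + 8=-12*n^2 + n*(28 - 84*r) - 56*r + 24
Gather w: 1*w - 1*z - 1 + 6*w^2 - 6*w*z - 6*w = 6*w^2 + w*(-6*z - 5) - z - 1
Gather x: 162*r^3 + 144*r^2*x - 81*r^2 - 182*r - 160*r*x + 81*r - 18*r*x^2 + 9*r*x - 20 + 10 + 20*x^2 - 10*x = 162*r^3 - 81*r^2 - 101*r + x^2*(20 - 18*r) + x*(144*r^2 - 151*r - 10) - 10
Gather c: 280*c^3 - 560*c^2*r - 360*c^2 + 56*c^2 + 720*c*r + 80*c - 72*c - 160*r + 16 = 280*c^3 + c^2*(-560*r - 304) + c*(720*r + 8) - 160*r + 16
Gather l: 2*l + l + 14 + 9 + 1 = 3*l + 24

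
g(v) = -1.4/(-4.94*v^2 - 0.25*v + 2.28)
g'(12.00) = -0.00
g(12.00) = 0.00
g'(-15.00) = 0.00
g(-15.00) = 0.00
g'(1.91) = -0.10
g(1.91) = 0.09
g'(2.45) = -0.04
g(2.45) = 0.05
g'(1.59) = -0.20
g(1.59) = 0.13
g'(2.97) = -0.02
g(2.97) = 0.03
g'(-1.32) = 0.50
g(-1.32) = 0.23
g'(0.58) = -37.39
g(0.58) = -2.96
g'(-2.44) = 0.05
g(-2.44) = 0.05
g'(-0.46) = 3.30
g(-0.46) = -1.04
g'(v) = -1.4*(9.88*v + 0.25)/(-4.94*v^2 - 0.25*v + 2.28)^2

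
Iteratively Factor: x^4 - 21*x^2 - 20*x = (x + 1)*(x^3 - x^2 - 20*x) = (x + 1)*(x + 4)*(x^2 - 5*x) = x*(x + 1)*(x + 4)*(x - 5)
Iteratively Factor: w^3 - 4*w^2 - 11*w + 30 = (w + 3)*(w^2 - 7*w + 10) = (w - 5)*(w + 3)*(w - 2)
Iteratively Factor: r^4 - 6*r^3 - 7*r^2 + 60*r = (r)*(r^3 - 6*r^2 - 7*r + 60) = r*(r - 5)*(r^2 - r - 12) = r*(r - 5)*(r + 3)*(r - 4)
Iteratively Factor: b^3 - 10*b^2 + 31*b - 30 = (b - 3)*(b^2 - 7*b + 10) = (b - 3)*(b - 2)*(b - 5)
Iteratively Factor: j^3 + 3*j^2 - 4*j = (j - 1)*(j^2 + 4*j) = (j - 1)*(j + 4)*(j)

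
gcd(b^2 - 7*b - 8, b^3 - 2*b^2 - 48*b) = b - 8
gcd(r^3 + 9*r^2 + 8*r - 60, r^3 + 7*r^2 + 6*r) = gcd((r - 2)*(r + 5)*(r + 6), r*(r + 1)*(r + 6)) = r + 6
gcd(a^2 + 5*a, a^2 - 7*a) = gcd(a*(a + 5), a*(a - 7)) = a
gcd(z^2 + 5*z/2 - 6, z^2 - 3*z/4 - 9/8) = z - 3/2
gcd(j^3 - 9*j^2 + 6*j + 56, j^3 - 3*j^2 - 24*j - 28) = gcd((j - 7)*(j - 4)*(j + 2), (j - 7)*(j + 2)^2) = j^2 - 5*j - 14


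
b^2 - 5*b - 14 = (b - 7)*(b + 2)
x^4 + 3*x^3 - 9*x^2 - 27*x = x*(x - 3)*(x + 3)^2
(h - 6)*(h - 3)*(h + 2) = h^3 - 7*h^2 + 36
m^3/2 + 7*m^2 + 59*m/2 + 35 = (m/2 + 1)*(m + 5)*(m + 7)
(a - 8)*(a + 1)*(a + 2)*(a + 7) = a^4 + 2*a^3 - 57*a^2 - 170*a - 112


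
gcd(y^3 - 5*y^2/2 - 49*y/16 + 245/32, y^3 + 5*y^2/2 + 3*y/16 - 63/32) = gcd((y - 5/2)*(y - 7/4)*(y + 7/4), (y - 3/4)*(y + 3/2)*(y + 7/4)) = y + 7/4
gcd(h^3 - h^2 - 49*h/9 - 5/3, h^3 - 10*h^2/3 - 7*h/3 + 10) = h^2 - 4*h/3 - 5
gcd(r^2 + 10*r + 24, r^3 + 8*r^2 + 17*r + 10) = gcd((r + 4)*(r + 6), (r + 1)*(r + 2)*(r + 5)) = 1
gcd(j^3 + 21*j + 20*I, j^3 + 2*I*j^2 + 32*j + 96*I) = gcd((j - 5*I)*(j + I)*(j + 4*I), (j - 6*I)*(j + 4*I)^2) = j + 4*I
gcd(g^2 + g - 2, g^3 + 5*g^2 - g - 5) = g - 1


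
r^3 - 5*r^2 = r^2*(r - 5)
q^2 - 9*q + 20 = (q - 5)*(q - 4)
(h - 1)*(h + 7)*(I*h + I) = I*h^3 + 7*I*h^2 - I*h - 7*I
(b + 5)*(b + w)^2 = b^3 + 2*b^2*w + 5*b^2 + b*w^2 + 10*b*w + 5*w^2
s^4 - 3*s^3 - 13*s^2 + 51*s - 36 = (s - 3)^2*(s - 1)*(s + 4)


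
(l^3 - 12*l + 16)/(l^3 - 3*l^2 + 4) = (l + 4)/(l + 1)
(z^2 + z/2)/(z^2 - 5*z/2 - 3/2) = z/(z - 3)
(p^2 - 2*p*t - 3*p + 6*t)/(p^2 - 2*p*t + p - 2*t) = (p - 3)/(p + 1)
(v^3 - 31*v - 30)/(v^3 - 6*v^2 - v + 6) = (v + 5)/(v - 1)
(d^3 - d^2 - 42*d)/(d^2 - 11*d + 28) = d*(d + 6)/(d - 4)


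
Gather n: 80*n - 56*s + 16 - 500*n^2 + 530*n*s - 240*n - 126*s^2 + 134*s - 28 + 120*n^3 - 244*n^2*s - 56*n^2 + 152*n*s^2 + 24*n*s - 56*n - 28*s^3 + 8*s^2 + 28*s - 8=120*n^3 + n^2*(-244*s - 556) + n*(152*s^2 + 554*s - 216) - 28*s^3 - 118*s^2 + 106*s - 20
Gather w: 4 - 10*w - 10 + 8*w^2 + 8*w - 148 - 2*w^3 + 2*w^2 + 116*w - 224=-2*w^3 + 10*w^2 + 114*w - 378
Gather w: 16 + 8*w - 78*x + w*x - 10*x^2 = w*(x + 8) - 10*x^2 - 78*x + 16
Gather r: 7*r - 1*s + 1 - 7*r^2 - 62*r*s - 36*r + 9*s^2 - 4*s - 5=-7*r^2 + r*(-62*s - 29) + 9*s^2 - 5*s - 4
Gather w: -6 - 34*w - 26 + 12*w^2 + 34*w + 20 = 12*w^2 - 12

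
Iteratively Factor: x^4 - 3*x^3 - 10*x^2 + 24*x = (x - 2)*(x^3 - x^2 - 12*x) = (x - 4)*(x - 2)*(x^2 + 3*x) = x*(x - 4)*(x - 2)*(x + 3)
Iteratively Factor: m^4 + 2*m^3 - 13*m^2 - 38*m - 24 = (m - 4)*(m^3 + 6*m^2 + 11*m + 6) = (m - 4)*(m + 3)*(m^2 + 3*m + 2) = (m - 4)*(m + 1)*(m + 3)*(m + 2)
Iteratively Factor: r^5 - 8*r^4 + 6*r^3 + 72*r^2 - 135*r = (r + 3)*(r^4 - 11*r^3 + 39*r^2 - 45*r) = (r - 3)*(r + 3)*(r^3 - 8*r^2 + 15*r) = (r - 5)*(r - 3)*(r + 3)*(r^2 - 3*r) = r*(r - 5)*(r - 3)*(r + 3)*(r - 3)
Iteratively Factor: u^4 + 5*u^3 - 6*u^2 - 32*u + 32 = (u - 1)*(u^3 + 6*u^2 - 32) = (u - 1)*(u + 4)*(u^2 + 2*u - 8) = (u - 2)*(u - 1)*(u + 4)*(u + 4)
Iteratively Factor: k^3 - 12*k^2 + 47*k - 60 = (k - 5)*(k^2 - 7*k + 12) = (k - 5)*(k - 3)*(k - 4)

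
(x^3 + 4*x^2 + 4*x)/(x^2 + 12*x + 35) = x*(x^2 + 4*x + 4)/(x^2 + 12*x + 35)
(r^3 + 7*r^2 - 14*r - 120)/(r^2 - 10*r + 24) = (r^2 + 11*r + 30)/(r - 6)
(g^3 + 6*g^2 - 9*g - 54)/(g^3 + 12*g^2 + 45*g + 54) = (g - 3)/(g + 3)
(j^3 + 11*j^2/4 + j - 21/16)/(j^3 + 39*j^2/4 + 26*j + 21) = (j^2 + j - 3/4)/(j^2 + 8*j + 12)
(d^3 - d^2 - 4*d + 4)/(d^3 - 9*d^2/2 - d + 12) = 2*(d^2 + d - 2)/(2*d^2 - 5*d - 12)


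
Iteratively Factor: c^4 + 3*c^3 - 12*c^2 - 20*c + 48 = (c + 4)*(c^3 - c^2 - 8*c + 12) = (c - 2)*(c + 4)*(c^2 + c - 6) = (c - 2)^2*(c + 4)*(c + 3)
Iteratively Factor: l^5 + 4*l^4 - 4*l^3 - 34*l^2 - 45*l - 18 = (l + 1)*(l^4 + 3*l^3 - 7*l^2 - 27*l - 18) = (l - 3)*(l + 1)*(l^3 + 6*l^2 + 11*l + 6) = (l - 3)*(l + 1)*(l + 3)*(l^2 + 3*l + 2) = (l - 3)*(l + 1)*(l + 2)*(l + 3)*(l + 1)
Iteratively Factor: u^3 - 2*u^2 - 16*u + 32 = (u - 4)*(u^2 + 2*u - 8) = (u - 4)*(u + 4)*(u - 2)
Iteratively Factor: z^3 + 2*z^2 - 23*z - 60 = (z + 3)*(z^2 - z - 20) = (z + 3)*(z + 4)*(z - 5)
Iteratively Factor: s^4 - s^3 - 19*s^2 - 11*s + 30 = (s - 5)*(s^3 + 4*s^2 + s - 6) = (s - 5)*(s - 1)*(s^2 + 5*s + 6) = (s - 5)*(s - 1)*(s + 3)*(s + 2)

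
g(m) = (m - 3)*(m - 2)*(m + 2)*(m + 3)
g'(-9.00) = -2682.00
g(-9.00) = 5544.00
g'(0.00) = 0.00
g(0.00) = 36.00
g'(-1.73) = 24.27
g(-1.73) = 6.05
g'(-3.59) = -91.73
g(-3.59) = 34.56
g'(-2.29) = 11.50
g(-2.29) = -4.67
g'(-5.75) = -610.94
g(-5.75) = 699.32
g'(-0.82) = 19.11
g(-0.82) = 27.71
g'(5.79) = 625.88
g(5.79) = 724.05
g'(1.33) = -25.17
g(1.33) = 16.13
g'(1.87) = -22.46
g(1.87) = 2.77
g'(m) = (m - 3)*(m - 2)*(m + 2) + (m - 3)*(m - 2)*(m + 3) + (m - 3)*(m + 2)*(m + 3) + (m - 2)*(m + 2)*(m + 3) = 4*m^3 - 26*m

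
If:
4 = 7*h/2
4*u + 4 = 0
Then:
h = 8/7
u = -1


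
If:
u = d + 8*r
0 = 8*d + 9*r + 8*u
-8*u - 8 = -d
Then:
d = 584/513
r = -128/513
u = -440/513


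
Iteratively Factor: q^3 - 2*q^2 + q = (q - 1)*(q^2 - q) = q*(q - 1)*(q - 1)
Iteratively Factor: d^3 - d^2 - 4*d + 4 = (d - 1)*(d^2 - 4) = (d - 2)*(d - 1)*(d + 2)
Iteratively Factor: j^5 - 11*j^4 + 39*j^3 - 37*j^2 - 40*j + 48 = (j - 4)*(j^4 - 7*j^3 + 11*j^2 + 7*j - 12) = (j - 4)*(j + 1)*(j^3 - 8*j^2 + 19*j - 12) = (j - 4)*(j - 3)*(j + 1)*(j^2 - 5*j + 4) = (j - 4)*(j - 3)*(j - 1)*(j + 1)*(j - 4)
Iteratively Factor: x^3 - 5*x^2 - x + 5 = (x - 1)*(x^2 - 4*x - 5) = (x - 5)*(x - 1)*(x + 1)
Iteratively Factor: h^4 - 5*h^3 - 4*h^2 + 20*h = (h - 5)*(h^3 - 4*h) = (h - 5)*(h - 2)*(h^2 + 2*h) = (h - 5)*(h - 2)*(h + 2)*(h)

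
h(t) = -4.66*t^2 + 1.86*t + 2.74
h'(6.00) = -54.06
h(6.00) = -153.86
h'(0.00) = 1.86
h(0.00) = 2.74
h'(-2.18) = 22.18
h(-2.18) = -23.46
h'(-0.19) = 3.63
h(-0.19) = 2.22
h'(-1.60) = 16.77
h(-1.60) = -12.17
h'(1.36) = -10.82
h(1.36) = -3.35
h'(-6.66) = 63.93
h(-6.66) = -216.34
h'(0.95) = -6.99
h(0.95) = 0.30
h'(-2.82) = 28.14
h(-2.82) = -39.56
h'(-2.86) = 28.52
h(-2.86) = -40.70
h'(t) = 1.86 - 9.32*t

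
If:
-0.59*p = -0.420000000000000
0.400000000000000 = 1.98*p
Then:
No Solution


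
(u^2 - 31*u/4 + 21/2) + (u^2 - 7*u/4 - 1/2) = 2*u^2 - 19*u/2 + 10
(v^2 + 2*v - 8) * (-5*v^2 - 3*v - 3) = -5*v^4 - 13*v^3 + 31*v^2 + 18*v + 24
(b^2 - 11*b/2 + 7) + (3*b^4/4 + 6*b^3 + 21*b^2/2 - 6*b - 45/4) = 3*b^4/4 + 6*b^3 + 23*b^2/2 - 23*b/2 - 17/4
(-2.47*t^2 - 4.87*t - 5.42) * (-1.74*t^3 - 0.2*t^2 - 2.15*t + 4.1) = 4.2978*t^5 + 8.9678*t^4 + 15.7153*t^3 + 1.4275*t^2 - 8.314*t - 22.222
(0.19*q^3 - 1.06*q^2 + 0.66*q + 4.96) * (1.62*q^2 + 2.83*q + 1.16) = 0.3078*q^5 - 1.1795*q^4 - 1.7102*q^3 + 8.6734*q^2 + 14.8024*q + 5.7536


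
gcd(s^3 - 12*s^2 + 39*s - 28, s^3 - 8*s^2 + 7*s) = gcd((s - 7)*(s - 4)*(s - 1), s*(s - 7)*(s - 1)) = s^2 - 8*s + 7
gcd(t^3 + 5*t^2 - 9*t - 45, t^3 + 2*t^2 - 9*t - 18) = t^2 - 9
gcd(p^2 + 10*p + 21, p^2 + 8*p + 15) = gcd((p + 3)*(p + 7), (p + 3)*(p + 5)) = p + 3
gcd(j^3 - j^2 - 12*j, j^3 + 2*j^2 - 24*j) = j^2 - 4*j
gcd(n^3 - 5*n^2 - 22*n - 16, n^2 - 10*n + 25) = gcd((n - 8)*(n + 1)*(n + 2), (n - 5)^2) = 1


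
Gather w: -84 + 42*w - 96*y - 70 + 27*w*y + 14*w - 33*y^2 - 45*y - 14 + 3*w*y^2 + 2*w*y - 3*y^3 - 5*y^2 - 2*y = w*(3*y^2 + 29*y + 56) - 3*y^3 - 38*y^2 - 143*y - 168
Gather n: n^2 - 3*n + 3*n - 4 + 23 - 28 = n^2 - 9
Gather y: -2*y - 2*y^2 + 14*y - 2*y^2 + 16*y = -4*y^2 + 28*y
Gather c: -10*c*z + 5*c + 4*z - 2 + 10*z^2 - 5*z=c*(5 - 10*z) + 10*z^2 - z - 2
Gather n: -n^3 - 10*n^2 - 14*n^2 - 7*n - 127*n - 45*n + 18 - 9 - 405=-n^3 - 24*n^2 - 179*n - 396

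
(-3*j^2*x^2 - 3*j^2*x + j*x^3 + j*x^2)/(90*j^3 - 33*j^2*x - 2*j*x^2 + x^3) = j*x*(x + 1)/(-30*j^2 + j*x + x^2)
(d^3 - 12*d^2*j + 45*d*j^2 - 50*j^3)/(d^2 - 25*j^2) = (d^2 - 7*d*j + 10*j^2)/(d + 5*j)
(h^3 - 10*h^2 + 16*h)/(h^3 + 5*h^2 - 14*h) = (h - 8)/(h + 7)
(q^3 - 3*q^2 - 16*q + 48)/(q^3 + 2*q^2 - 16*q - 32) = (q - 3)/(q + 2)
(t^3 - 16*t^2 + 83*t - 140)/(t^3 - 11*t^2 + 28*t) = (t - 5)/t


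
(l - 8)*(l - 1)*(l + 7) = l^3 - 2*l^2 - 55*l + 56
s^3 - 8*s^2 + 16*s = s*(s - 4)^2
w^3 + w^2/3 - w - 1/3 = (w - 1)*(w + 1/3)*(w + 1)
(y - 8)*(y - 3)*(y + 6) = y^3 - 5*y^2 - 42*y + 144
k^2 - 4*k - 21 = (k - 7)*(k + 3)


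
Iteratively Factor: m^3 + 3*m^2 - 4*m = (m)*(m^2 + 3*m - 4) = m*(m + 4)*(m - 1)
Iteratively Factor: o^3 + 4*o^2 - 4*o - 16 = (o + 4)*(o^2 - 4) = (o - 2)*(o + 4)*(o + 2)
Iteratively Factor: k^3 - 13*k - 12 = (k + 1)*(k^2 - k - 12) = (k + 1)*(k + 3)*(k - 4)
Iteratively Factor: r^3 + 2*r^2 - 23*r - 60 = (r + 4)*(r^2 - 2*r - 15) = (r + 3)*(r + 4)*(r - 5)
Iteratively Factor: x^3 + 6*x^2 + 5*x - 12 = (x + 4)*(x^2 + 2*x - 3) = (x - 1)*(x + 4)*(x + 3)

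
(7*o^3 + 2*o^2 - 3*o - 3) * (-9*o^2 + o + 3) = -63*o^5 - 11*o^4 + 50*o^3 + 30*o^2 - 12*o - 9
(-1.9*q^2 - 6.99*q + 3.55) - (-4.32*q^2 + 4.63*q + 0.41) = 2.42*q^2 - 11.62*q + 3.14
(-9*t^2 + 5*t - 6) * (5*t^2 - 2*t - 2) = -45*t^4 + 43*t^3 - 22*t^2 + 2*t + 12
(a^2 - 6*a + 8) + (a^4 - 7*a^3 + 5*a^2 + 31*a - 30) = a^4 - 7*a^3 + 6*a^2 + 25*a - 22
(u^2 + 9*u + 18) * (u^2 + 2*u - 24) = u^4 + 11*u^3 + 12*u^2 - 180*u - 432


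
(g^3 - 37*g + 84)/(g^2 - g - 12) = (g^2 + 4*g - 21)/(g + 3)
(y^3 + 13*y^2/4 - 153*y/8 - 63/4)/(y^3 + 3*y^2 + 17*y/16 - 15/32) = 4*(2*y^2 + 5*y - 42)/(8*y^2 + 18*y - 5)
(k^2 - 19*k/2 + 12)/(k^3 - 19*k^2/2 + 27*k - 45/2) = (k - 8)/(k^2 - 8*k + 15)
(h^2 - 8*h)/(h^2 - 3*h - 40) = h/(h + 5)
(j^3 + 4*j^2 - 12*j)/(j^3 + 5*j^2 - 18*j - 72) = j*(j - 2)/(j^2 - j - 12)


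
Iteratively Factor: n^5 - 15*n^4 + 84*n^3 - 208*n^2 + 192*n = (n - 4)*(n^4 - 11*n^3 + 40*n^2 - 48*n) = (n - 4)^2*(n^3 - 7*n^2 + 12*n) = (n - 4)^2*(n - 3)*(n^2 - 4*n) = (n - 4)^3*(n - 3)*(n)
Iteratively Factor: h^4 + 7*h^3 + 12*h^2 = (h)*(h^3 + 7*h^2 + 12*h) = h*(h + 4)*(h^2 + 3*h) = h^2*(h + 4)*(h + 3)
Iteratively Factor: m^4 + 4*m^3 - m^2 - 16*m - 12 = (m + 1)*(m^3 + 3*m^2 - 4*m - 12) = (m + 1)*(m + 3)*(m^2 - 4) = (m - 2)*(m + 1)*(m + 3)*(m + 2)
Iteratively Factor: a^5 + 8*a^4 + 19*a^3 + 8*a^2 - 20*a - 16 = (a - 1)*(a^4 + 9*a^3 + 28*a^2 + 36*a + 16) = (a - 1)*(a + 1)*(a^3 + 8*a^2 + 20*a + 16) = (a - 1)*(a + 1)*(a + 2)*(a^2 + 6*a + 8) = (a - 1)*(a + 1)*(a + 2)^2*(a + 4)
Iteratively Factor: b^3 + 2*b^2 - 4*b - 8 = (b - 2)*(b^2 + 4*b + 4) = (b - 2)*(b + 2)*(b + 2)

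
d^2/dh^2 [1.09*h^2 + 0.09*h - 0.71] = 2.18000000000000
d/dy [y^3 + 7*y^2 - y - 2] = 3*y^2 + 14*y - 1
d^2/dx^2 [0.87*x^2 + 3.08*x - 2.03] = 1.74000000000000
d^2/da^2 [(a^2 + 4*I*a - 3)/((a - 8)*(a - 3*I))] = (a^3*(16 + 14*I) + a^2*(-18 - 144*I) + a*(720 + 54*I) - 3018 - 720*I)/(a^6 + a^5*(-24 - 9*I) + a^4*(165 + 216*I) + a^3*(136 - 1701*I) + a^2*(-5184 + 3960*I) + a*(13824 + 5184*I) - 13824*I)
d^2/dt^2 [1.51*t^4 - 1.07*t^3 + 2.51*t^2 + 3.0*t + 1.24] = 18.12*t^2 - 6.42*t + 5.02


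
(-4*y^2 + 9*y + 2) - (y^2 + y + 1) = -5*y^2 + 8*y + 1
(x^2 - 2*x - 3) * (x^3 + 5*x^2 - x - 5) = x^5 + 3*x^4 - 14*x^3 - 18*x^2 + 13*x + 15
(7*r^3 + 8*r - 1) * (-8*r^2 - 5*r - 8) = -56*r^5 - 35*r^4 - 120*r^3 - 32*r^2 - 59*r + 8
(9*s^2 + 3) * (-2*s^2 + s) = -18*s^4 + 9*s^3 - 6*s^2 + 3*s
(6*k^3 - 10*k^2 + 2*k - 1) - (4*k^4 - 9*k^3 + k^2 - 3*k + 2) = -4*k^4 + 15*k^3 - 11*k^2 + 5*k - 3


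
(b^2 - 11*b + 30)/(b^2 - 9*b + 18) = (b - 5)/(b - 3)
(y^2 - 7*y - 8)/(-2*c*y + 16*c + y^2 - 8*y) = (y + 1)/(-2*c + y)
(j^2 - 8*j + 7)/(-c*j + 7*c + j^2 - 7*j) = (1 - j)/(c - j)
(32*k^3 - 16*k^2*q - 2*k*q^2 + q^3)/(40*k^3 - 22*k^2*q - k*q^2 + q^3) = (4*k + q)/(5*k + q)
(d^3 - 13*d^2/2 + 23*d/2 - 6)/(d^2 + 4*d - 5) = (d^2 - 11*d/2 + 6)/(d + 5)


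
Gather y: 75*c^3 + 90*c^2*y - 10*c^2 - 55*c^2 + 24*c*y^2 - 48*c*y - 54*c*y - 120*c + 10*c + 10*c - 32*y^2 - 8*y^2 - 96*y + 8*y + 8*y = 75*c^3 - 65*c^2 - 100*c + y^2*(24*c - 40) + y*(90*c^2 - 102*c - 80)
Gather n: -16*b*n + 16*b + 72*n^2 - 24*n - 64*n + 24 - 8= 16*b + 72*n^2 + n*(-16*b - 88) + 16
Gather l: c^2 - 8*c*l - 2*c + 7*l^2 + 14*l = c^2 - 2*c + 7*l^2 + l*(14 - 8*c)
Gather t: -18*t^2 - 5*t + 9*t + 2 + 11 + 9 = -18*t^2 + 4*t + 22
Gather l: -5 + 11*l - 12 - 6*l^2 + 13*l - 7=-6*l^2 + 24*l - 24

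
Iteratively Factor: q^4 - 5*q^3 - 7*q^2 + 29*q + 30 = (q + 2)*(q^3 - 7*q^2 + 7*q + 15) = (q - 5)*(q + 2)*(q^2 - 2*q - 3) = (q - 5)*(q - 3)*(q + 2)*(q + 1)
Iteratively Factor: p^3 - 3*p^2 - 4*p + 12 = (p - 3)*(p^2 - 4) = (p - 3)*(p - 2)*(p + 2)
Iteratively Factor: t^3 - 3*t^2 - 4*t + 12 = (t + 2)*(t^2 - 5*t + 6) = (t - 3)*(t + 2)*(t - 2)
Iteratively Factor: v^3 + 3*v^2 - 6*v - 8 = (v + 1)*(v^2 + 2*v - 8) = (v - 2)*(v + 1)*(v + 4)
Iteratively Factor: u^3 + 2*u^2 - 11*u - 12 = (u + 1)*(u^2 + u - 12) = (u - 3)*(u + 1)*(u + 4)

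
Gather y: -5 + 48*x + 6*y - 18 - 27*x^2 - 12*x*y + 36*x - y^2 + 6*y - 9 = -27*x^2 + 84*x - y^2 + y*(12 - 12*x) - 32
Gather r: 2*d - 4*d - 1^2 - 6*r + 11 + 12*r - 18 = -2*d + 6*r - 8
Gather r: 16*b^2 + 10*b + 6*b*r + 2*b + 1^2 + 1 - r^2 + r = 16*b^2 + 12*b - r^2 + r*(6*b + 1) + 2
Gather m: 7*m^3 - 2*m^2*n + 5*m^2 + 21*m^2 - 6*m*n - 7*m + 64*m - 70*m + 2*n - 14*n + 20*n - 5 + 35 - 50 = 7*m^3 + m^2*(26 - 2*n) + m*(-6*n - 13) + 8*n - 20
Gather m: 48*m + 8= 48*m + 8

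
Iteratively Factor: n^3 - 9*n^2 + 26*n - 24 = (n - 4)*(n^2 - 5*n + 6) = (n - 4)*(n - 2)*(n - 3)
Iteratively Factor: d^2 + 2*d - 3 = (d - 1)*(d + 3)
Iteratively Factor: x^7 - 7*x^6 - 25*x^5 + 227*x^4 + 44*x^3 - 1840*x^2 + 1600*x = (x - 5)*(x^6 - 2*x^5 - 35*x^4 + 52*x^3 + 304*x^2 - 320*x) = x*(x - 5)*(x^5 - 2*x^4 - 35*x^3 + 52*x^2 + 304*x - 320) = x*(x - 5)*(x + 4)*(x^4 - 6*x^3 - 11*x^2 + 96*x - 80) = x*(x - 5)*(x + 4)^2*(x^3 - 10*x^2 + 29*x - 20) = x*(x - 5)*(x - 4)*(x + 4)^2*(x^2 - 6*x + 5) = x*(x - 5)^2*(x - 4)*(x + 4)^2*(x - 1)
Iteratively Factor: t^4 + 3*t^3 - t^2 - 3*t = (t - 1)*(t^3 + 4*t^2 + 3*t) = (t - 1)*(t + 1)*(t^2 + 3*t) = t*(t - 1)*(t + 1)*(t + 3)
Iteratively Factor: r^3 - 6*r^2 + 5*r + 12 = (r - 3)*(r^2 - 3*r - 4) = (r - 3)*(r + 1)*(r - 4)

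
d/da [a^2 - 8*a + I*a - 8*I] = 2*a - 8 + I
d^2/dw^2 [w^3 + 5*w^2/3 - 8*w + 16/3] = 6*w + 10/3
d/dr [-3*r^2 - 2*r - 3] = -6*r - 2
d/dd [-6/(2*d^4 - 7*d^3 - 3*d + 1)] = 6*(8*d^3 - 21*d^2 - 3)/(2*d^4 - 7*d^3 - 3*d + 1)^2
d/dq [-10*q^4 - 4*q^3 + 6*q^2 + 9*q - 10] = -40*q^3 - 12*q^2 + 12*q + 9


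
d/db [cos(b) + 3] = -sin(b)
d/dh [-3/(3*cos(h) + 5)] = -9*sin(h)/(3*cos(h) + 5)^2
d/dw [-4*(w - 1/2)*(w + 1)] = -8*w - 2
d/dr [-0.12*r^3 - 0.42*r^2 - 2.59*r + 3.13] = -0.36*r^2 - 0.84*r - 2.59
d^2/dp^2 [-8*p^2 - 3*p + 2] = -16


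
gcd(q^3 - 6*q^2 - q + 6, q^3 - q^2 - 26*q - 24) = q^2 - 5*q - 6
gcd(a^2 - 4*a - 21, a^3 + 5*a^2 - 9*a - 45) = a + 3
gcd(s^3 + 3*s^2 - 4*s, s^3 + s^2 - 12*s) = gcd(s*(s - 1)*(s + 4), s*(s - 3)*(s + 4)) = s^2 + 4*s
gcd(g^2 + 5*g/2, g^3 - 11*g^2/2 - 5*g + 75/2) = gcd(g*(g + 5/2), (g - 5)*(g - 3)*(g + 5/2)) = g + 5/2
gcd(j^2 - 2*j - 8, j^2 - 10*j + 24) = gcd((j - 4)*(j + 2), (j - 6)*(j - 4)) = j - 4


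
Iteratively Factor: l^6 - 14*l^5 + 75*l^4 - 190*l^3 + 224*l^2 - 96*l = (l - 3)*(l^5 - 11*l^4 + 42*l^3 - 64*l^2 + 32*l) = (l - 3)*(l - 1)*(l^4 - 10*l^3 + 32*l^2 - 32*l) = (l - 4)*(l - 3)*(l - 1)*(l^3 - 6*l^2 + 8*l) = l*(l - 4)*(l - 3)*(l - 1)*(l^2 - 6*l + 8) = l*(l - 4)^2*(l - 3)*(l - 1)*(l - 2)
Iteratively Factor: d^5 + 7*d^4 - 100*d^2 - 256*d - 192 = (d + 2)*(d^4 + 5*d^3 - 10*d^2 - 80*d - 96) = (d - 4)*(d + 2)*(d^3 + 9*d^2 + 26*d + 24) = (d - 4)*(d + 2)*(d + 4)*(d^2 + 5*d + 6) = (d - 4)*(d + 2)*(d + 3)*(d + 4)*(d + 2)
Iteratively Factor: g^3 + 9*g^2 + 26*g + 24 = (g + 2)*(g^2 + 7*g + 12) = (g + 2)*(g + 3)*(g + 4)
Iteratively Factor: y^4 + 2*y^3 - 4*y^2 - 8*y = (y + 2)*(y^3 - 4*y) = (y - 2)*(y + 2)*(y^2 + 2*y) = (y - 2)*(y + 2)^2*(y)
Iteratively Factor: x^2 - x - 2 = (x + 1)*(x - 2)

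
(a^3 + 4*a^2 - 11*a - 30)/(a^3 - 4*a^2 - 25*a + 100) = (a^2 - a - 6)/(a^2 - 9*a + 20)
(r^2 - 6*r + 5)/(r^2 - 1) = (r - 5)/(r + 1)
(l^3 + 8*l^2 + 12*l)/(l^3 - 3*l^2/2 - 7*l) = 2*(l + 6)/(2*l - 7)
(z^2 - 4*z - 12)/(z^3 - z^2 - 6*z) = (z - 6)/(z*(z - 3))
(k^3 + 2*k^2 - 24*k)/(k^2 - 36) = k*(k - 4)/(k - 6)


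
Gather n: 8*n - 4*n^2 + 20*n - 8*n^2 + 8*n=-12*n^2 + 36*n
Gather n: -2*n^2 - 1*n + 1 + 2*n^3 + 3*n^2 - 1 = 2*n^3 + n^2 - n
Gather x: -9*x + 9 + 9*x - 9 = 0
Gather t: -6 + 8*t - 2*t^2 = -2*t^2 + 8*t - 6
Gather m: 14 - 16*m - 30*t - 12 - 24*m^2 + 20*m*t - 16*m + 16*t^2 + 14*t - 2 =-24*m^2 + m*(20*t - 32) + 16*t^2 - 16*t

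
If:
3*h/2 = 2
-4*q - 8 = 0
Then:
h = 4/3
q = -2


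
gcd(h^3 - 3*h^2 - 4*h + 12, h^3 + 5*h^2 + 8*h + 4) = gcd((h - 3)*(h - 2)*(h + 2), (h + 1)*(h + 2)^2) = h + 2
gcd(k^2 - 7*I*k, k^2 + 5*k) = k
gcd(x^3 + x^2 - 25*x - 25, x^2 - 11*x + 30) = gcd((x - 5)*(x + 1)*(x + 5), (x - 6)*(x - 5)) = x - 5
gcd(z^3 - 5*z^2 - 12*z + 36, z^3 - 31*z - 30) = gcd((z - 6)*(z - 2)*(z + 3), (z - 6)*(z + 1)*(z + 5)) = z - 6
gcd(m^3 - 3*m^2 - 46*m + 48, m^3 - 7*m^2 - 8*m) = m - 8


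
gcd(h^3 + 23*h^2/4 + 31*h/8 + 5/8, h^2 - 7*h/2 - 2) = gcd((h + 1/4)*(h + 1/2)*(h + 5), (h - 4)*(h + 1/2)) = h + 1/2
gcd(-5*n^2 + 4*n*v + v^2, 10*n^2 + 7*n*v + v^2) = 5*n + v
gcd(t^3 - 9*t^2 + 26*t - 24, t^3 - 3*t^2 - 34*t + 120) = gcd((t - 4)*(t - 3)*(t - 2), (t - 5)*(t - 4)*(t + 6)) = t - 4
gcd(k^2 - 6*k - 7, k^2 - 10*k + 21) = k - 7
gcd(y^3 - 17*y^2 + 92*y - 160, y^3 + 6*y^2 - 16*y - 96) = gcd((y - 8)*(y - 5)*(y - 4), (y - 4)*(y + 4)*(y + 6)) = y - 4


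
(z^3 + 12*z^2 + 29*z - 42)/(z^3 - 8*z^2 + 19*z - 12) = (z^2 + 13*z + 42)/(z^2 - 7*z + 12)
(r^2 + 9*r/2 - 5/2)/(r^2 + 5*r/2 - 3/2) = (r + 5)/(r + 3)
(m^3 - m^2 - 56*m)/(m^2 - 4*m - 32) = m*(m + 7)/(m + 4)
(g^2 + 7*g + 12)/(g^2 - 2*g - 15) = (g + 4)/(g - 5)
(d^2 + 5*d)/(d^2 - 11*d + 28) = d*(d + 5)/(d^2 - 11*d + 28)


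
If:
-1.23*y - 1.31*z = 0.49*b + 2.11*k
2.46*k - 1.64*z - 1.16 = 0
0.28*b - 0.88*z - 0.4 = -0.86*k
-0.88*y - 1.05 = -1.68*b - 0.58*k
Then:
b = 0.01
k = 0.49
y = -0.86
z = 0.02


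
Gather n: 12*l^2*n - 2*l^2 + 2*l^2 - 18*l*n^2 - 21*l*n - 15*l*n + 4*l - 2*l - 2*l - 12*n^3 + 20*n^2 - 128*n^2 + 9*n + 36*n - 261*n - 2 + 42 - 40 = -12*n^3 + n^2*(-18*l - 108) + n*(12*l^2 - 36*l - 216)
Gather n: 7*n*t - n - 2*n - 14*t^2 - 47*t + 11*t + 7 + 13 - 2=n*(7*t - 3) - 14*t^2 - 36*t + 18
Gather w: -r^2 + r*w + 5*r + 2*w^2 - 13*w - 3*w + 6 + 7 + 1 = -r^2 + 5*r + 2*w^2 + w*(r - 16) + 14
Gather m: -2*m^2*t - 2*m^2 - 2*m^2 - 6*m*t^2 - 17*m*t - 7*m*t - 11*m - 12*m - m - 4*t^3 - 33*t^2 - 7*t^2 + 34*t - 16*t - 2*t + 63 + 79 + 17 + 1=m^2*(-2*t - 4) + m*(-6*t^2 - 24*t - 24) - 4*t^3 - 40*t^2 + 16*t + 160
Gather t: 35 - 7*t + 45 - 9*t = 80 - 16*t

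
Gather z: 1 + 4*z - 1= 4*z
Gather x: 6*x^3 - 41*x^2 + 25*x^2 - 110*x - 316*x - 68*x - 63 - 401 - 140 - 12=6*x^3 - 16*x^2 - 494*x - 616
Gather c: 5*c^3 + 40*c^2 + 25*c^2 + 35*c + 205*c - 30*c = 5*c^3 + 65*c^2 + 210*c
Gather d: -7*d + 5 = 5 - 7*d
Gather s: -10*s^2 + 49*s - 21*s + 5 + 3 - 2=-10*s^2 + 28*s + 6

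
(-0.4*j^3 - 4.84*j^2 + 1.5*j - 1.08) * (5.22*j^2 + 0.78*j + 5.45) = -2.088*j^5 - 25.5768*j^4 + 1.8748*j^3 - 30.8456*j^2 + 7.3326*j - 5.886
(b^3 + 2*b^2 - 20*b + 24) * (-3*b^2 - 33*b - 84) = -3*b^5 - 39*b^4 - 90*b^3 + 420*b^2 + 888*b - 2016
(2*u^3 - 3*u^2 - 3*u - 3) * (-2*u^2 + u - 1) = -4*u^5 + 8*u^4 + u^3 + 6*u^2 + 3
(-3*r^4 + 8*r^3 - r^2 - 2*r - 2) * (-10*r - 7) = 30*r^5 - 59*r^4 - 46*r^3 + 27*r^2 + 34*r + 14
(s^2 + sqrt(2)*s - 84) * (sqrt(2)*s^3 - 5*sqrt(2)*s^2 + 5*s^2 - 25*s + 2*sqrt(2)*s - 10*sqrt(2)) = sqrt(2)*s^5 - 5*sqrt(2)*s^4 + 7*s^4 - 77*sqrt(2)*s^3 - 35*s^3 - 416*s^2 + 385*sqrt(2)*s^2 - 168*sqrt(2)*s + 2080*s + 840*sqrt(2)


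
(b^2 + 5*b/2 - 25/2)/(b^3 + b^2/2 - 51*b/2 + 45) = (b + 5)/(b^2 + 3*b - 18)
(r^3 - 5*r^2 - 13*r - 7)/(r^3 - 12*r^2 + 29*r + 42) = (r + 1)/(r - 6)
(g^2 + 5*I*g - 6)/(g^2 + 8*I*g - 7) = (g^2 + 5*I*g - 6)/(g^2 + 8*I*g - 7)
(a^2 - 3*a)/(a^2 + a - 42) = a*(a - 3)/(a^2 + a - 42)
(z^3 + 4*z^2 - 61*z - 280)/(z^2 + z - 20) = (z^2 - z - 56)/(z - 4)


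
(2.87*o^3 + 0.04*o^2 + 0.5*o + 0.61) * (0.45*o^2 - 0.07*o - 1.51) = 1.2915*o^5 - 0.1829*o^4 - 4.1115*o^3 + 0.1791*o^2 - 0.7977*o - 0.9211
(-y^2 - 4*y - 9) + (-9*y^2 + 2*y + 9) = -10*y^2 - 2*y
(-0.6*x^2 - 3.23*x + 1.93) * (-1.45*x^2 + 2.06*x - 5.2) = 0.87*x^4 + 3.4475*x^3 - 6.3323*x^2 + 20.7718*x - 10.036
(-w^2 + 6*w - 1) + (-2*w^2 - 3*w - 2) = -3*w^2 + 3*w - 3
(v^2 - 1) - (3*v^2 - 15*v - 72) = -2*v^2 + 15*v + 71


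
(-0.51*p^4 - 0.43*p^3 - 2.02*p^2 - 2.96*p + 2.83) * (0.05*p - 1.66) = -0.0255*p^5 + 0.8251*p^4 + 0.6128*p^3 + 3.2052*p^2 + 5.0551*p - 4.6978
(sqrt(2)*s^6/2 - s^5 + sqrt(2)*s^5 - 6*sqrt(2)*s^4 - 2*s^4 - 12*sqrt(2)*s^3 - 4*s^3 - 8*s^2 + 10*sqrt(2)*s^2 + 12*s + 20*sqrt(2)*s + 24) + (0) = sqrt(2)*s^6/2 - s^5 + sqrt(2)*s^5 - 6*sqrt(2)*s^4 - 2*s^4 - 12*sqrt(2)*s^3 - 4*s^3 - 8*s^2 + 10*sqrt(2)*s^2 + 12*s + 20*sqrt(2)*s + 24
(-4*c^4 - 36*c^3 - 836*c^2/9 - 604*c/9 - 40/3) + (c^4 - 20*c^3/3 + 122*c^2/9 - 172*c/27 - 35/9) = -3*c^4 - 128*c^3/3 - 238*c^2/3 - 1984*c/27 - 155/9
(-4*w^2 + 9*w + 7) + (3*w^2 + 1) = -w^2 + 9*w + 8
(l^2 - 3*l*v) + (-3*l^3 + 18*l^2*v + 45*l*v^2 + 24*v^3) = -3*l^3 + 18*l^2*v + l^2 + 45*l*v^2 - 3*l*v + 24*v^3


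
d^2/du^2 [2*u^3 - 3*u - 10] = 12*u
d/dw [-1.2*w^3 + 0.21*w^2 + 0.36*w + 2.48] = -3.6*w^2 + 0.42*w + 0.36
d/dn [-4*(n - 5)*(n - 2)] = 28 - 8*n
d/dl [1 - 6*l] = -6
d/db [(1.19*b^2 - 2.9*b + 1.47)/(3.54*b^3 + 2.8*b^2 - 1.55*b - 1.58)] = (-4.2126*b^4 + 20.532*b^3 - 9.3359*b^2 - 11.9924*b + 6.8605)/(12.5316*b^6 + 19.824*b^5 - 3.134*b^4 - 19.8664*b^3 - 6.4455*b^2 + 4.898*b + 2.4964)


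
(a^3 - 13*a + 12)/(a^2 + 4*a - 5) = (a^2 + a - 12)/(a + 5)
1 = 1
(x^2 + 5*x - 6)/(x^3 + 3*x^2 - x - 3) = (x + 6)/(x^2 + 4*x + 3)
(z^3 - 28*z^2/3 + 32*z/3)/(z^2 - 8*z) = z - 4/3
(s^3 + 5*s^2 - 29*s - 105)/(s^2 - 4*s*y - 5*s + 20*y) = (-s^2 - 10*s - 21)/(-s + 4*y)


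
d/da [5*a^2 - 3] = 10*a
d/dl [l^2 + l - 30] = 2*l + 1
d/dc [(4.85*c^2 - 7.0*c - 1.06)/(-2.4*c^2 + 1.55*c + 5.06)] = (-9.2825*c^2 + 43.994*c - 33.777)/(5.76*c^4 - 7.44*c^3 - 21.8855*c^2 + 15.686*c + 25.6036)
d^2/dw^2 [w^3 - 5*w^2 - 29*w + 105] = 6*w - 10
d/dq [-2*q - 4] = -2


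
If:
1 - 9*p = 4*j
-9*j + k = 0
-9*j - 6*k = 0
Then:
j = 0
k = 0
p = 1/9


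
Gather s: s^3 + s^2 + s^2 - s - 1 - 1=s^3 + 2*s^2 - s - 2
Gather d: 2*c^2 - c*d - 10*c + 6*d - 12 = 2*c^2 - 10*c + d*(6 - c) - 12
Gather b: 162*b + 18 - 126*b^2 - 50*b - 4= -126*b^2 + 112*b + 14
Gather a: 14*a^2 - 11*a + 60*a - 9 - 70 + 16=14*a^2 + 49*a - 63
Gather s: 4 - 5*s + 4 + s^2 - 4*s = s^2 - 9*s + 8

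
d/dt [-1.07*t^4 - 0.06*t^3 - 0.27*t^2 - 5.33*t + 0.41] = -4.28*t^3 - 0.18*t^2 - 0.54*t - 5.33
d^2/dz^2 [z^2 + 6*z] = 2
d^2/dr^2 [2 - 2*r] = 0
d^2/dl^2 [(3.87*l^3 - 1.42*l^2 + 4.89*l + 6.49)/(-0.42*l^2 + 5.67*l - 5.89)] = (8.88178419700125e-16*l^5 - 4.26325641456066e-14*l^4 - 224.64729*l^3 + 747.516294*l^2 - 640.237554*l - 613.273048)/(0.074088*l^6 - 3.000564*l^5 + 43.624602*l^4 - 266.442939*l^3 + 611.783109*l^2 - 590.112621*l + 204.336469)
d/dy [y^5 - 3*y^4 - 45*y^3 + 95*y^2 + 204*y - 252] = 5*y^4 - 12*y^3 - 135*y^2 + 190*y + 204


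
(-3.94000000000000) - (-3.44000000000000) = -0.500000000000000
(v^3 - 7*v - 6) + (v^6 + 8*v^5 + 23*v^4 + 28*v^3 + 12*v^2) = v^6 + 8*v^5 + 23*v^4 + 29*v^3 + 12*v^2 - 7*v - 6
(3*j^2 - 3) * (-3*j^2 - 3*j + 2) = -9*j^4 - 9*j^3 + 15*j^2 + 9*j - 6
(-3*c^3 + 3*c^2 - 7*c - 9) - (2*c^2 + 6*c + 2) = -3*c^3 + c^2 - 13*c - 11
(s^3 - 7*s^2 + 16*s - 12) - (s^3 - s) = -7*s^2 + 17*s - 12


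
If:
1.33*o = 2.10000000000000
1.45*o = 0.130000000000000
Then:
No Solution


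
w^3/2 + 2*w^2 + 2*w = w*(w/2 + 1)*(w + 2)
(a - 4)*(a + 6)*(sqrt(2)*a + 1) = sqrt(2)*a^3 + a^2 + 2*sqrt(2)*a^2 - 24*sqrt(2)*a + 2*a - 24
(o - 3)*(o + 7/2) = o^2 + o/2 - 21/2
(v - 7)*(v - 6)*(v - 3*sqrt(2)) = v^3 - 13*v^2 - 3*sqrt(2)*v^2 + 42*v + 39*sqrt(2)*v - 126*sqrt(2)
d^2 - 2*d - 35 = (d - 7)*(d + 5)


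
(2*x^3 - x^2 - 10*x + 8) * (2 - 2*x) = -4*x^4 + 6*x^3 + 18*x^2 - 36*x + 16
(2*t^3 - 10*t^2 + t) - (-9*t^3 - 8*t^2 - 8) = 11*t^3 - 2*t^2 + t + 8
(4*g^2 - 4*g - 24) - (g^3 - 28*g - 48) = -g^3 + 4*g^2 + 24*g + 24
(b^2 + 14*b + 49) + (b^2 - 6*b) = 2*b^2 + 8*b + 49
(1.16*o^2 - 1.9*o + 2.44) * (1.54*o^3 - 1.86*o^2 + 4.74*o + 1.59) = 1.7864*o^5 - 5.0836*o^4 + 12.79*o^3 - 11.7*o^2 + 8.5446*o + 3.8796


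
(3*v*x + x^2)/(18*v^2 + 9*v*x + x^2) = x/(6*v + x)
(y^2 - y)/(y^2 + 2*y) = (y - 1)/(y + 2)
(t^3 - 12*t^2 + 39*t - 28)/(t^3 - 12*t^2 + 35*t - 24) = (t^2 - 11*t + 28)/(t^2 - 11*t + 24)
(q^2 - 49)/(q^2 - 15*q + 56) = (q + 7)/(q - 8)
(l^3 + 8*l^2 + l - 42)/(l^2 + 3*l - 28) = (l^2 + l - 6)/(l - 4)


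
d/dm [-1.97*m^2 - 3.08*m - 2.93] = -3.94*m - 3.08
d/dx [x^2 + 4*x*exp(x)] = 4*x*exp(x) + 2*x + 4*exp(x)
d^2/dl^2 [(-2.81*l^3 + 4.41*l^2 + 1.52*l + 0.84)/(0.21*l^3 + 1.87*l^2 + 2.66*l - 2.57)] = (4.44089209850063e-16*l^7 + 2.595936*l^6 + 9.82018800000001*l^5 - 28.953288*l^4 - 63.115076*l^3 + 272.706294*l^2 - 39.73875*l + 98.998186)/(0.009261*l^9 + 0.247401*l^8 + 2.554965*l^7 + 12.466684*l^6 + 26.307456*l^5 + 4.119405*l^4 - 53.719981*l^3 - 17.499387*l^2 + 52.707102*l - 16.974593)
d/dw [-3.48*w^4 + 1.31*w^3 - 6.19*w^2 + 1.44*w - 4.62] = -13.92*w^3 + 3.93*w^2 - 12.38*w + 1.44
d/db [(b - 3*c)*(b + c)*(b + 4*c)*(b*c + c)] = c*(4*b^3 + 6*b^2*c + 3*b^2 - 22*b*c^2 + 4*b*c - 12*c^3 - 11*c^2)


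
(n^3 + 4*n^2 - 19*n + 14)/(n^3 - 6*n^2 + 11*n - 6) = (n + 7)/(n - 3)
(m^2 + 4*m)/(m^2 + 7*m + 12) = m/(m + 3)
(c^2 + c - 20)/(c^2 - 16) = (c + 5)/(c + 4)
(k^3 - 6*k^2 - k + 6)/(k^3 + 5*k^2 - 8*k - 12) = (k^2 - 7*k + 6)/(k^2 + 4*k - 12)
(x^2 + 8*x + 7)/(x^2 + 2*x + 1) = (x + 7)/(x + 1)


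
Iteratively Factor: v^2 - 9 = (v + 3)*(v - 3)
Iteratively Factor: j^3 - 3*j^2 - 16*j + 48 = (j - 4)*(j^2 + j - 12) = (j - 4)*(j + 4)*(j - 3)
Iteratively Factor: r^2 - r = (r - 1)*(r)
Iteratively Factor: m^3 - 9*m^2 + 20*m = (m - 4)*(m^2 - 5*m) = (m - 5)*(m - 4)*(m)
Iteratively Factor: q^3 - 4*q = (q)*(q^2 - 4) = q*(q + 2)*(q - 2)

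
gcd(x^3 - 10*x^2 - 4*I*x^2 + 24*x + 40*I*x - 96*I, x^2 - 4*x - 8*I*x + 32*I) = x - 4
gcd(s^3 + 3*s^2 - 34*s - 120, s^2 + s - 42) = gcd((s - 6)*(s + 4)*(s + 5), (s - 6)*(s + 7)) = s - 6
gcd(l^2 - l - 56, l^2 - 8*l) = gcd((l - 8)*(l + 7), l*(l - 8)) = l - 8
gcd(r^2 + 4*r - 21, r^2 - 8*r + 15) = r - 3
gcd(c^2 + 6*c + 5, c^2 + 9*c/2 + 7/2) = c + 1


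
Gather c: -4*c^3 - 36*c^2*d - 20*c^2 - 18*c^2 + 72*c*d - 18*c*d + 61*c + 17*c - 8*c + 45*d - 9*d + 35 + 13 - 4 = -4*c^3 + c^2*(-36*d - 38) + c*(54*d + 70) + 36*d + 44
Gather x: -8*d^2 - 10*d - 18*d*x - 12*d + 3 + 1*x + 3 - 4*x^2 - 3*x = -8*d^2 - 22*d - 4*x^2 + x*(-18*d - 2) + 6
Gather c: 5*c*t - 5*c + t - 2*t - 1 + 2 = c*(5*t - 5) - t + 1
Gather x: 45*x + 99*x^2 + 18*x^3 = 18*x^3 + 99*x^2 + 45*x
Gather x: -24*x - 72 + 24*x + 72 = 0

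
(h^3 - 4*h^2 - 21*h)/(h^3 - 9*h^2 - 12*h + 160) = h*(h^2 - 4*h - 21)/(h^3 - 9*h^2 - 12*h + 160)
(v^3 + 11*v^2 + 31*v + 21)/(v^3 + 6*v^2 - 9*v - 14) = (v + 3)/(v - 2)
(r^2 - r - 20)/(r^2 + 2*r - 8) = (r - 5)/(r - 2)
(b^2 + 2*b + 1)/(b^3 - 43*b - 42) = (b + 1)/(b^2 - b - 42)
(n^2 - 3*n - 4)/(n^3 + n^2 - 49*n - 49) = (n - 4)/(n^2 - 49)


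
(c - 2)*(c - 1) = c^2 - 3*c + 2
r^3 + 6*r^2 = r^2*(r + 6)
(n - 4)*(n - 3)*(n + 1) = n^3 - 6*n^2 + 5*n + 12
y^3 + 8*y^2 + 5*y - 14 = (y - 1)*(y + 2)*(y + 7)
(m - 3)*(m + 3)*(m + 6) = m^3 + 6*m^2 - 9*m - 54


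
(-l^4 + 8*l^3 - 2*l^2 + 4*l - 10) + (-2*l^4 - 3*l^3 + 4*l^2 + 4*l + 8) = -3*l^4 + 5*l^3 + 2*l^2 + 8*l - 2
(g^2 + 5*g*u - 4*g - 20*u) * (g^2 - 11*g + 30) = g^4 + 5*g^3*u - 15*g^3 - 75*g^2*u + 74*g^2 + 370*g*u - 120*g - 600*u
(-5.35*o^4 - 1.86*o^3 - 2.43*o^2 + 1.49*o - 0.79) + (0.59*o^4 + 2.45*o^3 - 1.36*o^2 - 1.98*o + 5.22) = -4.76*o^4 + 0.59*o^3 - 3.79*o^2 - 0.49*o + 4.43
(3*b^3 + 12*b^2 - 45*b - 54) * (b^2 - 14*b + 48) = 3*b^5 - 30*b^4 - 69*b^3 + 1152*b^2 - 1404*b - 2592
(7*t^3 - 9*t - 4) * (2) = 14*t^3 - 18*t - 8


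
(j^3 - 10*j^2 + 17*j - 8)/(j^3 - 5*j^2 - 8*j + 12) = (j^2 - 9*j + 8)/(j^2 - 4*j - 12)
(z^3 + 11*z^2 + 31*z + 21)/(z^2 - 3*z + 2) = (z^3 + 11*z^2 + 31*z + 21)/(z^2 - 3*z + 2)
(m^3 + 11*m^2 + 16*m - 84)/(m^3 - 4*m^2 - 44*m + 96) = (m + 7)/(m - 8)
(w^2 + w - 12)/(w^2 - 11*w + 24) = (w + 4)/(w - 8)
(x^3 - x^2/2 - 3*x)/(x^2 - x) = (x^2 - x/2 - 3)/(x - 1)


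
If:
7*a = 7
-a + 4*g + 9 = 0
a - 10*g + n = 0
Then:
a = 1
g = -2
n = -21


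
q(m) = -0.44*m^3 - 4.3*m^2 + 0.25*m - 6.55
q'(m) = -1.32*m^2 - 8.6*m + 0.25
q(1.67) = -20.17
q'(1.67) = -17.79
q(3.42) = -73.59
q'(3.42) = -44.60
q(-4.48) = -54.41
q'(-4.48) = 12.29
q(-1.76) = -17.91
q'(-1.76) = 11.30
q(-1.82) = -18.60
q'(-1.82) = 11.53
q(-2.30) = -24.52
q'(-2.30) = 13.05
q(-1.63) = -16.48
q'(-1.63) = 10.76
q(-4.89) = -59.15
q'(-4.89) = 10.74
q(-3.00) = -34.12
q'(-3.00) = 14.17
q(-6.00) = -67.81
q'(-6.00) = 4.33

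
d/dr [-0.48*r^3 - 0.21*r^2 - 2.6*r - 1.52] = -1.44*r^2 - 0.42*r - 2.6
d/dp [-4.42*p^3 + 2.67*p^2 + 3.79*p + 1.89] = -13.26*p^2 + 5.34*p + 3.79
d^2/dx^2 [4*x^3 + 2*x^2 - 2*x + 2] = 24*x + 4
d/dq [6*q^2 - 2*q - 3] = 12*q - 2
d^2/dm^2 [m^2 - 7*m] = 2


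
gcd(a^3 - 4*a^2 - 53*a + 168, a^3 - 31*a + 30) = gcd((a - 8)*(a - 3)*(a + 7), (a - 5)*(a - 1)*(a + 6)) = 1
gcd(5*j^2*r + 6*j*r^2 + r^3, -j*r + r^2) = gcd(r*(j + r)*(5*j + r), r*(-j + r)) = r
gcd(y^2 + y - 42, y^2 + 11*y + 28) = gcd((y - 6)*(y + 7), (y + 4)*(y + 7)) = y + 7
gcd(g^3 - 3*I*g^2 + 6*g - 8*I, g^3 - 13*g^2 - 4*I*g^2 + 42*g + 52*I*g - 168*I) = g - 4*I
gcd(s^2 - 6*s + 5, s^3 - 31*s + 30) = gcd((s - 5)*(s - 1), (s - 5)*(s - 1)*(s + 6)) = s^2 - 6*s + 5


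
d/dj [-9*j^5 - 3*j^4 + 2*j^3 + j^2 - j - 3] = -45*j^4 - 12*j^3 + 6*j^2 + 2*j - 1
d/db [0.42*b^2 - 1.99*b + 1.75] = 0.84*b - 1.99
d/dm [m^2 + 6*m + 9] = 2*m + 6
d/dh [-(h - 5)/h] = -5/h^2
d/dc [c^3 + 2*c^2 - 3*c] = 3*c^2 + 4*c - 3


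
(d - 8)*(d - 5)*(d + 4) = d^3 - 9*d^2 - 12*d + 160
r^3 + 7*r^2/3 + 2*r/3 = r*(r + 1/3)*(r + 2)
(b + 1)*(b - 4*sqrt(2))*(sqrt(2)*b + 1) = sqrt(2)*b^3 - 7*b^2 + sqrt(2)*b^2 - 7*b - 4*sqrt(2)*b - 4*sqrt(2)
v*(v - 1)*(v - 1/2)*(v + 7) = v^4 + 11*v^3/2 - 10*v^2 + 7*v/2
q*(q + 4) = q^2 + 4*q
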